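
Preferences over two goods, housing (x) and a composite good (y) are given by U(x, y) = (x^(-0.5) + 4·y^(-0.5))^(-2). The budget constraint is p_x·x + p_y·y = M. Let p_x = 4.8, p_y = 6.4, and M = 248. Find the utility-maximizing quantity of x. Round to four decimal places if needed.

From the CES first-order condition, (1/4)·(y/x)^(1.5) = p_x/p_y.
Hence y/x = (4·p_x/p_y)^(1/(1.5)), i.e. raised to the 2/3 power.
With the ratio pinned down, the budget gives x* = M/(p_x + p_y·(y/x)) and y* = (y/x)·x*.
Numerically y/x = 2.080084, so x* = 248/(4.8 + 6.4·2.080084) = 13.6922.

x* = 13.6922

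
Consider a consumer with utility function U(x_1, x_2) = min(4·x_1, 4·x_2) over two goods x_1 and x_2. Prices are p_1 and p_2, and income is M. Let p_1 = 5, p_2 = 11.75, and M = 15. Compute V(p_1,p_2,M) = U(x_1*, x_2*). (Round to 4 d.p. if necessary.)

V = 3.5821

With perfect complements, no substitution: consume in ratio x_1:x_2 = 4:4.
Budget: p_1·x_1 + p_2·x_1 = M, so (4·p_1 + 4·p_2)·x_1 = 4·M.
Demand: x_1*(p_1,p_2,M) = 4·M/(4·p_1 + 4·p_2), x_2* = 4·M/(4·p_1 + 4·p_2).
Here 4·5 + 4·11.75 = 67, giving x_1* = 0.8955 and x_2* = 0.8955.
Utility at the optimum: U(0.8955, 0.8955) = 3.5821.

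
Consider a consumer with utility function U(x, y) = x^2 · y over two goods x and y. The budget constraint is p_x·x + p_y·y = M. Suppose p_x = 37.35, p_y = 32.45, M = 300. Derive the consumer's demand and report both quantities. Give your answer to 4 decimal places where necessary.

The MRS is 2·y/x. Set MRS = p_x/p_y.
So 2·p_y·y = p_x·x; combined with the budget, a share 2/3 of income goes to x.
Demand: x*(p_x,p_y,M) = 2/3·M/p_x and y* = 1/3·M/p_y.
At p_x=37.35, p_y=32.45, M=300: x* = 2/3·300/37.35 = 5.3548, y* = 3.0817.

x* = 5.3548, y* = 3.0817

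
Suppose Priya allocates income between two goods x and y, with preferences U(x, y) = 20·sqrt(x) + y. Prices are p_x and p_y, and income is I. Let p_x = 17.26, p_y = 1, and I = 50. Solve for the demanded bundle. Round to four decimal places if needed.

Set MRS = p_x/p_y: 10·x^(−1/2) = p_x/p_y.
Thus x* = (10·p_y/p_x)² — independent of I — with the rest of income spent on y.
Plugging in: x* = (10·1/17.26)² = 0.3357, y* = 44.2063.

x* = 0.3357, y* = 44.2063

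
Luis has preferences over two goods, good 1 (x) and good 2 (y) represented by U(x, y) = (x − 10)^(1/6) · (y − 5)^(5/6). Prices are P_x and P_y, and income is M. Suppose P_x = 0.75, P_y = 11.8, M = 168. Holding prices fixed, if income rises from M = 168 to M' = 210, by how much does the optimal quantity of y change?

Δy* = 2.9661

Let x' = x−10, y' = y−5. MRS = (1/5)·y'/x' = P_x/P_y.
Substituting into the budget: x* = 10 + 1/6·(M − 10·P_x − 5·P_y)/P_x, and y* = 5 + 5/6·(…)/P_y.
Discretionary income = 168 − 10·0.75 − 5·11.8 = 101.5; y* = 5 + 5/6·101.5/11.8 = 12.1681.
At M' = 210: y* = 15.1342. Change: 15.1342 − 12.1681 = 2.9661.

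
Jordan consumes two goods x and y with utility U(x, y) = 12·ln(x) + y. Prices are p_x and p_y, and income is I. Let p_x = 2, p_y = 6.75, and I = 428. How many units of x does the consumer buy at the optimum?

At the given prices: x* = 12·6.75/2 = 40.5.

x* = 40.5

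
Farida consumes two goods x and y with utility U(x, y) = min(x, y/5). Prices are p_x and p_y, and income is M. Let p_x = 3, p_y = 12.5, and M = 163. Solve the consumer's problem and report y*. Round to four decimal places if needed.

y* = 12.4427

Leontief preferences: the optimum is at the kink where x/1 = y/5, i.e. y = 5·x.
Budget: p_x·x + p_y·5·x = M, so (p_x + 5·p_y)·x = M.
Demand: x*(p_x,p_y,M) = M/(p_x + 5·p_y), y* = 5·M/(p_x + 5·p_y).
Here 3 + 5·12.5 = 65.5, giving y* = 12.4427.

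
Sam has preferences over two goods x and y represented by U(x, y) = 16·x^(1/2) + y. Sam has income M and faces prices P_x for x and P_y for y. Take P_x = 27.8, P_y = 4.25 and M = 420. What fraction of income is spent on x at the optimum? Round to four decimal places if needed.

share on x = 0.099

MU_x = 8/√x, MU_y = 1. Tangency: 8/√x = P_x/P_y.
Solve: √x = 8·P_y/P_x, so x*(P_x,P_y) = (8·P_y/P_x)², and y* = (M − P_x·x*)/P_y.
Plugging in: x* = (8·4.25/27.8)² = 1.4958, y* = 89.0394.
Expenditure on x: 27.8·1.4958 = 41.5827; share = 0.099.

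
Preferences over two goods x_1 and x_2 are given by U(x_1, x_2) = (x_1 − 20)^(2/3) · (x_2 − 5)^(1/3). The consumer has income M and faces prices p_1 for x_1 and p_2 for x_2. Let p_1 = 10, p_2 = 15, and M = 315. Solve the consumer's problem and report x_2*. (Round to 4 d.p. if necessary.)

Let x_1' = x_1−20, x_2' = x_2−5. MRS = 2·x_2'/x_1' = p_1/p_2.
Substituting into the budget: x_1* = 20 + 2/3·(M − 20·p_1 − 5·p_2)/p_1, and x_2* = 5 + 1/3·(…)/p_2.
Discretionary income = 315 − 20·10 − 5·15 = 40; x_2* = 5 + 1/3·40/15 = 5.8889.

x_2* = 5.8889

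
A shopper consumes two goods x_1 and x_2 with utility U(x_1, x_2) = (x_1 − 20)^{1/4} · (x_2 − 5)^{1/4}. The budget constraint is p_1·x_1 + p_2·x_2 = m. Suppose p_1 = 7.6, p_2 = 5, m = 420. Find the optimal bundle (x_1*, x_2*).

x_1* = 35.9868, x_2* = 29.3

MRS = (x_2−5)/(x_1−20). Tangency with p_1/p_2 gives x_2−5 = (p_1/p_2)·(x_1−20).
Substituting into the budget: x_1* = 20 + 0.5·(m − 20·p_1 − 5·p_2)/p_1, and x_2* = 5 + 0.5·(…)/p_2.
Discretionary income = 420 − 20·7.6 − 5·5 = 243; x_1* = 20 + 0.5·243/7.6 = 35.9868; x_2* = 5 + 0.5·243/5 = 29.3.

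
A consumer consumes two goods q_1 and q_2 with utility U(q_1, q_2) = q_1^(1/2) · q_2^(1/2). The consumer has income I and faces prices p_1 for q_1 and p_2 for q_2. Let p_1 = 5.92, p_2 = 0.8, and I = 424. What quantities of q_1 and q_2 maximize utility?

MU_q_1/MU_q_2 = (0.5·q_2)/(0.5·q_1); tangency sets this equal to p_1/p_2.
Rearranging, p_2·q_2 = p_1·q_1. Substituting into the budget gives p_1·q_1·(1 + 1) = I.
Demand: q_1*(p_1,p_2,I) = 0.5·I/p_1 and q_2* = 0.5·I/p_2.
At p_1=5.92, p_2=0.8, I=424: q_1* = 0.5·424/5.92 = 35.8108, q_2* = 265.

q_1* = 35.8108, q_2* = 265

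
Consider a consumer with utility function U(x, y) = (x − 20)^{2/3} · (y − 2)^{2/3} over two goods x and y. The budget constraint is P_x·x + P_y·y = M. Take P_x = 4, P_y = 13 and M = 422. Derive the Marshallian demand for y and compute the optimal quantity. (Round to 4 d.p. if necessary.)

y* = 14.1538

Let x' = x−20, y' = y−2. MRS = y'/x' = P_x/P_y.
After buying the subsistence bundle (20, 2), a share 0.5 of the remaining income goes to x: x* = 20 + 0.5·(M − 20P_x − 2P_y)/P_x.
Discretionary income = 422 − 20·4 − 2·13 = 316; y* = 2 + 0.5·316/13 = 14.1538.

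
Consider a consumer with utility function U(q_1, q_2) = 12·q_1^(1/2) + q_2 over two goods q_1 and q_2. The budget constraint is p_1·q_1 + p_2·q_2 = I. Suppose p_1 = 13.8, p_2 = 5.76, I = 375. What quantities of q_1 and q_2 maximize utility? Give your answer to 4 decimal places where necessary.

Set MRS = p_1/p_2: 6·q_1^(−1/2) = p_1/p_2.
Solve: √q_1 = 6·p_2/p_1, so q_1*(p_1,p_2) = (6·p_2/p_1)², and q_2* = (I − p_1·q_1*)/p_2.
Plugging in: q_1* = (6·5.76/13.8)² = 6.2718, q_2* = 50.0781.

q_1* = 6.2718, q_2* = 50.0781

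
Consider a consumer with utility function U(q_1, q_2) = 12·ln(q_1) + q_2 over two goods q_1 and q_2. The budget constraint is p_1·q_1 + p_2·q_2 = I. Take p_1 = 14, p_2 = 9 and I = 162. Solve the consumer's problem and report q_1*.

q_1* = 7.7143

So q_1*(p_1,p_2) = 12·p_2/p_1, independent of income; and q_2* = (I − 12·p_2)/p_2.
At the given prices: q_1* = 12·9/14 = 7.7143.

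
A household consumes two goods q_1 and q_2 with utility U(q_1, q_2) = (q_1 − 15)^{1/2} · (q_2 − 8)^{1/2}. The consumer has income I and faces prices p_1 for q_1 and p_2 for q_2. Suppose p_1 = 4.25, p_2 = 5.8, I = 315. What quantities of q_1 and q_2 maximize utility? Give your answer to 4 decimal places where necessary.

q_1* = 39.1, q_2* = 25.6595

This is Cobb-Douglas in (q_1−15, q_2−8): tangency gives 0.5·p_2·(q_2−8) = 0.5·p_1·(q_1−15).
After buying the subsistence bundle (15, 8), a share 0.5 of the remaining income goes to q_1: q_1* = 15 + 0.5·(I − 15p_1 − 8p_2)/p_1.
Discretionary income = 315 − 15·4.25 − 8·5.8 = 204.85; q_1* = 15 + 0.5·204.85/4.25 = 39.1; q_2* = 8 + 0.5·204.85/5.8 = 25.6595.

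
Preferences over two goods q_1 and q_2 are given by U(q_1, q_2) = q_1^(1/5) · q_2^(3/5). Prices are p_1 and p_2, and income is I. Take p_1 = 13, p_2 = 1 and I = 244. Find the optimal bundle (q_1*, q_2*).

MU_q_1/MU_q_2 = (0.2·q_2)/(0.6·q_1); tangency sets this equal to p_1/p_2.
So 0.2·p_2·q_2 = 0.6·p_1·q_1; combined with the budget, a share 0.25 of income goes to q_1.
Demand: q_1*(p_1,p_2,I) = 0.25·I/p_1 and q_2* = 0.75·I/p_2.
At p_1=13, p_2=1, I=244: q_1* = 0.25·244/13 = 4.6923, q_2* = 183.

q_1* = 4.6923, q_2* = 183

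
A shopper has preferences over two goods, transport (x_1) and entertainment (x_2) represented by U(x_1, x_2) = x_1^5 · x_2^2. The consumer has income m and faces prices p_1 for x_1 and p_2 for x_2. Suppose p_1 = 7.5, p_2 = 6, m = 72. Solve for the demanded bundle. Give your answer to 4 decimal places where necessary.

Tangency: MRS = (5/2)·x_2/x_1 = p_1/p_2.
So 5·p_2·x_2 = 2·p_1·x_1; combined with the budget, a share 5/7 of income goes to x_1.
Demand: x_1*(p_1,p_2,m) = 5/7·m/p_1 and x_2* = 2/7·m/p_2.
At p_1=7.5, p_2=6, m=72: x_1* = 5/7·72/7.5 = 6.8571, x_2* = 3.4286.

x_1* = 6.8571, x_2* = 3.4286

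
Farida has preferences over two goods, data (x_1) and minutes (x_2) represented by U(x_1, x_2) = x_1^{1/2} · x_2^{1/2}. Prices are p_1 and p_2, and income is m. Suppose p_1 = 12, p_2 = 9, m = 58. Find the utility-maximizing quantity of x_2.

x_2* = 3.2222

Tangency: MRS = x_2/x_1 = p_1/p_2.
So 0.5·p_2·x_2 = 0.5·p_1·x_1; combined with the budget, a share 0.5 of income goes to x_1.
Demand: x_1*(p_1,p_2,m) = 0.5·m/p_1 and x_2* = 0.5·m/p_2.
At p_1=12, p_2=9, m=58: x_2* = 0.5·58/9 = 3.2222.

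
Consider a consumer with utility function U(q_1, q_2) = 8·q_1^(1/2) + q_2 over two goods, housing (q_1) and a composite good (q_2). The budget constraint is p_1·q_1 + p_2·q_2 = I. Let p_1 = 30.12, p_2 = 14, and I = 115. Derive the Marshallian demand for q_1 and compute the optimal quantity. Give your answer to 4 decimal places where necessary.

q_1* = 3.4567

Set MRS = p_1/p_2: 4·q_1^(−1/2) = p_1/p_2.
Solve: √q_1 = 4·p_2/p_1, so q_1*(p_1,p_2) = (4·p_2/p_1)², and q_2* = (I − p_1·q_1*)/p_2.
Plugging in: q_1* = (4·14/30.12)² = 3.4567.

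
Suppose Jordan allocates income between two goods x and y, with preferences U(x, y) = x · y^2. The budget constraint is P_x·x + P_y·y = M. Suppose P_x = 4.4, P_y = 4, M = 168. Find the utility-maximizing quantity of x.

x* = 12.7273

Demand: x*(P_x,P_y,M) = 1/3·M/P_x and y* = 2/3·M/P_y.
At P_x=4.4, P_y=4, M=168: x* = 1/3·168/4.4 = 12.7273.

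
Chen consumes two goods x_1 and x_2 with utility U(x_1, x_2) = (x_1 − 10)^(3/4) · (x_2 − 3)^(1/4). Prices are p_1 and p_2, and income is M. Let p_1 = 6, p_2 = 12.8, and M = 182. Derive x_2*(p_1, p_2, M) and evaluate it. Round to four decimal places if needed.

x_2* = 4.6328

Let x_1' = x_1−10, x_2' = x_2−3. MRS = 3·x_2'/x_1' = p_1/p_2.
Substituting into the budget: x_1* = 10 + 0.75·(M − 10·p_1 − 3·p_2)/p_1, and x_2* = 3 + 0.25·(…)/p_2.
Discretionary income = 182 − 10·6 − 3·12.8 = 83.6; x_2* = 3 + 0.25·83.6/12.8 = 4.6328.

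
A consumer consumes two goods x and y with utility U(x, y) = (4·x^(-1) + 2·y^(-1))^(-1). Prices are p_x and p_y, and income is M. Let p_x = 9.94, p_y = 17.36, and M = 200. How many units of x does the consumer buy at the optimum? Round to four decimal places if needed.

MU_x ∝ 4·x^(-2), MU_y ∝ 2·y^(-2), so MRS = 2·(y/x)^(2) = p_x/p_y.
Hence y/x = ((1/2)·p_x/p_y)^(1/(2)), i.e. raised to the 0.5 power.
With the ratio pinned down, the budget gives x* = M/(p_x + p_y·(y/x)) and y* = (y/x)·x*.
Numerically y/x = 0.535061, so x* = 200/(9.94 + 17.36·0.535061) = 10.4011.

x* = 10.4011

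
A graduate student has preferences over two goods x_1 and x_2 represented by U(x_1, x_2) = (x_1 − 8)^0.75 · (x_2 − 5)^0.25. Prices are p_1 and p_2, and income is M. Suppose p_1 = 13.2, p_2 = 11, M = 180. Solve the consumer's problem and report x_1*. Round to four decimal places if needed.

x_1* = 9.1023

After buying the subsistence bundle (8, 5), a share 0.75 of the remaining income goes to x_1: x_1* = 8 + 0.75·(M − 8p_1 − 5p_2)/p_1.
Discretionary income = 180 − 8·13.2 − 5·11 = 19.4; x_1* = 8 + 0.75·19.4/13.2 = 9.1023.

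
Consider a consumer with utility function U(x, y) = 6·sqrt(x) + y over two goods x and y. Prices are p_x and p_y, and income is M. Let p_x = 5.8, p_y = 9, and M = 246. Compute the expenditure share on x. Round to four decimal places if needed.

MU_x = 3/√x, MU_y = 1. Tangency: 3/√x = p_x/p_y.
Solve: √x = 3·p_y/p_x, so x*(p_x,p_y) = (3·p_y/p_x)², and y* = (M − p_x·x*)/p_y.
Plugging in: x* = (3·9/5.8)² = 21.6706, y* = 13.3678.
Expenditure on x: 5.8·21.6706 = 125.6897; share = 0.5109.

share on x = 0.5109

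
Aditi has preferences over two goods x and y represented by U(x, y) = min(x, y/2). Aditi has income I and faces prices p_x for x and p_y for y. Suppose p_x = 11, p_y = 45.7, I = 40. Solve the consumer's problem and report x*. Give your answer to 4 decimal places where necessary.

x* = 0.3906

Leontief preferences: the optimum is at the kink where x/1 = y/2, i.e. y = 2·x.
Budget: p_x·x + p_y·2·x = I, so (p_x + 2·p_y)·x = I.
Demand: x*(p_x,p_y,I) = I/(p_x + 2·p_y), y* = 2·I/(p_x + 2·p_y).
Here 11 + 2·45.7 = 102.4, giving x* = 0.3906.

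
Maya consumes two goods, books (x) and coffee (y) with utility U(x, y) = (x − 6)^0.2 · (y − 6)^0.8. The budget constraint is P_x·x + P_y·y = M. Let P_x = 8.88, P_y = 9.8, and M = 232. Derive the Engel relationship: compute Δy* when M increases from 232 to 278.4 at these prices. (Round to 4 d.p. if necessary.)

Δy* = 3.7878

MRS = (1/4)·(y−6)/(x−6). Tangency with P_x/P_y gives y−6 = 4·(P_x/P_y)·(x−6).
After buying the subsistence bundle (6, 6), a share 0.2 of the remaining income goes to x: x* = 6 + 0.2·(M − 6P_x − 6P_y)/P_x.
Discretionary income = 232 − 6·8.88 − 6·9.8 = 119.92; y* = 6 + 0.8·119.92/9.8 = 15.7894.
At M' = 278.4: y* = 19.5771. Change: 19.5771 − 15.7894 = 3.7878.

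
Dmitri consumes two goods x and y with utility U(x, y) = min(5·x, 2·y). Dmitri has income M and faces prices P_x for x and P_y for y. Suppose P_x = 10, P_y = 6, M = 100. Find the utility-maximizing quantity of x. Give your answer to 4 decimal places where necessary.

x* = 4

Leontief preferences: the optimum is at the kink where x/2 = y/5, i.e. y = (5/2)·x.
Budget: P_x·x + P_y·(5/2)·x = M, so (2·P_x + 5·P_y)·x = 2·M.
Demand: x*(P_x,P_y,M) = 2·M/(2·P_x + 5·P_y), y* = 5·M/(2·P_x + 5·P_y).
Here 2·10 + 5·6 = 50, giving x* = 4.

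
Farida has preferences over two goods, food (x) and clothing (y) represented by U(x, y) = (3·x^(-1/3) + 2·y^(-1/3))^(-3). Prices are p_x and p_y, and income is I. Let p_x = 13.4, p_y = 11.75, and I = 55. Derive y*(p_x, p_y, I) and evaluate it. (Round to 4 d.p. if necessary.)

y* = 1.9498

From the CES first-order condition, (3/2)·(y/x)^(4/3) = p_x/p_y.
Hence y/x = ((2/3)·p_x/p_y)^(1/(4/3)), i.e. raised to the 0.75 power.
With the ratio pinned down, the budget gives x* = I/(p_x + p_y·(y/x)) and y* = (y/x)·x*.
Numerically y/x = 0.814201, so x* = 55/(13.4 + 11.75·0.814201) = 2.3948 and y* = 0.814201·2.3948 = 1.9498.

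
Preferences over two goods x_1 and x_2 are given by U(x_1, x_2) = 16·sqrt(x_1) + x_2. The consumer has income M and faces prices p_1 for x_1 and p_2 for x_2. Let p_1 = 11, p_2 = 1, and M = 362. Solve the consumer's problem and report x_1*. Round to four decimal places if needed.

Set MRS = p_1/p_2: 8·x_1^(−1/2) = p_1/p_2.
Solve: √x_1 = 8·p_2/p_1, so x_1*(p_1,p_2) = (8·p_2/p_1)², and x_2* = (M − p_1·x_1*)/p_2.
Plugging in: x_1* = (8·1/11)² = 0.5289.

x_1* = 0.5289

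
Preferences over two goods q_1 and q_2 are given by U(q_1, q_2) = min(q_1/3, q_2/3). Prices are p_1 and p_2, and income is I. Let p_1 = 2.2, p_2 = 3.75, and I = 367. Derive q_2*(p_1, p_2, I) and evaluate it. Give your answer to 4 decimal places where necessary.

With perfect complements, no substitution: consume in ratio q_1:q_2 = 3:3.
Budget: p_1·q_1 + p_2·q_1 = I, so (3·p_1 + 3·p_2)·q_1 = 3·I.
Demand: q_1*(p_1,p_2,I) = 3·I/(3·p_1 + 3·p_2), q_2* = 3·I/(3·p_1 + 3·p_2).
Here 3·2.2 + 3·3.75 = 17.85, giving q_2* = 61.6807.

q_2* = 61.6807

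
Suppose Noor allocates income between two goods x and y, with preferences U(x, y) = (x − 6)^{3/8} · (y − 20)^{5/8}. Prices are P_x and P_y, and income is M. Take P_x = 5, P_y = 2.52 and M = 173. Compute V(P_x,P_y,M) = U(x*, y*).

V = 14.6659

Let x' = x−6, y' = y−20. MRS = (3/5)·y'/x' = P_x/P_y.
Substituting into the budget: x* = 6 + 0.375·(M − 6·P_x − 20·P_y)/P_x, and y* = 20 + 0.625·(…)/P_y.
Discretionary income = 173 − 6·5 − 20·2.52 = 92.6; x* = 6 + 0.375·92.6/5 = 12.945; y* = 20 + 0.625·92.6/2.52 = 42.9663.
Utility at the optimum: U(12.945, 42.9663) = 14.6659.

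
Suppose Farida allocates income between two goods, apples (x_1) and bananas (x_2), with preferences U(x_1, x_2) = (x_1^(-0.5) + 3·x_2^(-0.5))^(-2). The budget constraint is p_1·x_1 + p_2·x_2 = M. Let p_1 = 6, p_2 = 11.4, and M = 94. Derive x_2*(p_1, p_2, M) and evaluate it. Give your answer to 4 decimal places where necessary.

x_2* = 5.94

From the CES first-order condition, (1/3)·(x_2/x_1)^(1.5) = p_1/p_2.
Solve for the ratio: x_2/x_1 = [3·p_1/p_2]^(2/3).
With the ratio pinned down, the budget gives x_1* = M/(p_1 + p_2·(x_2/x_1)) and x_2* = (x_2/x_1)·x_1*.
Numerically x_2/x_1 = 1.355954, so x_1* = 94/(6 + 11.4·1.355954) = 4.3807 and x_2* = 1.355954·4.3807 = 5.94.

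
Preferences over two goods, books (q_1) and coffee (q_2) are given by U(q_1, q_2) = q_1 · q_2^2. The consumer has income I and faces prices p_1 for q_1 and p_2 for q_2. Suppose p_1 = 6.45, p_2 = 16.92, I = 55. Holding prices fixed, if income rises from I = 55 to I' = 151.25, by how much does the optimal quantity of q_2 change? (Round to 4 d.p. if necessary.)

MU_q_1/MU_q_2 = (q_2)/(2·q_1); tangency sets this equal to p_1/p_2.
Rearranging, p_2·q_2 = 2·p_1·q_1. Substituting into the budget gives p_1·q_1·(1 + 2) = I.
Demand: q_1*(p_1,p_2,I) = 1/3·I/p_1 and q_2* = 2/3·I/p_2.
At p_1=6.45, p_2=16.92, I=55: q_2* = 2/3·55/16.92 = 2.1671.
At I' = 151.25: q_2* = 5.9594. Change: 5.9594 − 2.1671 = 3.7924.

Δq_2* = 3.7924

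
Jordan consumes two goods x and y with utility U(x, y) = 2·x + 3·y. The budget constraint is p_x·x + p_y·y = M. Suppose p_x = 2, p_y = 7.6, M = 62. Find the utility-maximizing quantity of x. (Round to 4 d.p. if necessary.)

x* = 31

x gives more utility per dollar, so spend all income on x: x* = M/p_x, y* = 0.
Numerically: x* = 31, y* = 0.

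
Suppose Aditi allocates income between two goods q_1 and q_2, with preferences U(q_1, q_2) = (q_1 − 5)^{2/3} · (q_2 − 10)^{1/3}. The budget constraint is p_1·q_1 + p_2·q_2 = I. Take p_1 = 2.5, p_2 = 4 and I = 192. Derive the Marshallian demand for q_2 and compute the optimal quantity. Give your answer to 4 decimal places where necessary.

Let q_1' = q_1−5, q_2' = q_2−10. MRS = 2·q_2'/q_1' = p_1/p_2.
Substituting into the budget: q_1* = 5 + 2/3·(I − 5·p_1 − 10·p_2)/p_1, and q_2* = 10 + 1/3·(…)/p_2.
Discretionary income = 192 − 5·2.5 − 10·4 = 139.5; q_2* = 10 + 1/3·139.5/4 = 21.625.

q_2* = 21.625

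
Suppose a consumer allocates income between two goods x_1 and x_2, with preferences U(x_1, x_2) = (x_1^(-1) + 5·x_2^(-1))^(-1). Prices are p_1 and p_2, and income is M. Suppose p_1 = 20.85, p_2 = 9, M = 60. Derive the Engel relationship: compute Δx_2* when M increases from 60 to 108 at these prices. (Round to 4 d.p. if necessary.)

From the CES first-order condition, (1/5)·(x_2/x_1)^(2) = p_1/p_2.
Solve for the ratio: x_2/x_1 = [5·p_1/p_2]^(0.5).
Substitute x_2 = (x_2/x_1)·x_1 into the budget: x_1* = M/(p_1 + p_2·(x_2/x_1)).
Numerically x_2/x_1 = 3.40343, so x_1* = 60/(20.85 + 9·3.40343) = 1.1655 and x_2* = 3.40343·1.1655 = 3.9666.
At M' = 108: x_2* = 7.1399. Change: 7.1399 − 3.9666 = 3.1733.

Δx_2* = 3.1733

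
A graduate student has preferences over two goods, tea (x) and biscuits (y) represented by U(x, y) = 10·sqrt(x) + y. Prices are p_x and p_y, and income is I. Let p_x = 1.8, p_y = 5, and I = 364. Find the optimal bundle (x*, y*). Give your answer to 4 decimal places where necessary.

x* = 192.9012, y* = 3.3556

MU_x = 5/√x, MU_y = 1. Tangency: 5/√x = p_x/p_y.
Solve: √x = 5·p_y/p_x, so x*(p_x,p_y) = (5·p_y/p_x)², and y* = (I − p_x·x*)/p_y.
Plugging in: x* = (5·5/1.8)² = 192.9012, y* = 3.3556.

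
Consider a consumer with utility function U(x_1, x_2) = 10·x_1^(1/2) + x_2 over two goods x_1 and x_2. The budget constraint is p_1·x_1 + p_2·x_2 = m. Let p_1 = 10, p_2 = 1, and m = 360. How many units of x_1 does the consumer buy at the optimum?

x_1* = 0.25

Utility is quasi-linear in x_2; the FOC for x_1 is 5/√x_1 = p_1/p_2.
Solve: √x_1 = 5·p_2/p_1, so x_1*(p_1,p_2) = (5·p_2/p_1)², and x_2* = (m − p_1·x_1*)/p_2.
Plugging in: x_1* = (5·1/10)² = 0.25.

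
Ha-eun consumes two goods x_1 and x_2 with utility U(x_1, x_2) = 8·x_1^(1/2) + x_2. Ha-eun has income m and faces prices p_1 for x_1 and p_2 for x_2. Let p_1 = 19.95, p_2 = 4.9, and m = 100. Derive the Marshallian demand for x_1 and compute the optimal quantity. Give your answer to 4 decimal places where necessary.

x_1* = 0.9652

MU_x_1 = 4/√x_1, MU_x_2 = 1. Tangency: 4/√x_1 = p_1/p_2.
Solve: √x_1 = 4·p_2/p_1, so x_1*(p_1,p_2) = (4·p_2/p_1)², and x_2* = (m − p_1·x_1*)/p_2.
Plugging in: x_1* = (4·4.9/19.95)² = 0.9652.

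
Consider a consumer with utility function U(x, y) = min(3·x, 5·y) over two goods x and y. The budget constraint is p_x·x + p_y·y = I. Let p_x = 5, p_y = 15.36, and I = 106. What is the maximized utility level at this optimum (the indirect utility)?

V = 22.3692

Leontief preferences: the optimum is at the kink where x/5 = y/3, i.e. y = (3/5)·x.
Budget: p_x·x + p_y·(3/5)·x = I, so (5·p_x + 3·p_y)·x = 5·I.
Demand: x*(p_x,p_y,I) = 5·I/(5·p_x + 3·p_y), y* = 3·I/(5·p_x + 3·p_y).
Here 5·5 + 3·15.36 = 71.08, giving x* = 7.4564 and y* = 4.4738.
Utility at the optimum: U(7.4564, 4.4738) = 22.3692.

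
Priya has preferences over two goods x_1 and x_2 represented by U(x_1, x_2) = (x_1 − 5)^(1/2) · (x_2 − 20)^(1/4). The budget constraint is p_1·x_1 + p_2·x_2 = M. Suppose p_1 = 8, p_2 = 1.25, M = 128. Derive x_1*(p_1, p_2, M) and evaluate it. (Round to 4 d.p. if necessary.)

This is Cobb-Douglas in (x_1−5, x_2−20): tangency gives 0.5·p_2·(x_2−20) = 0.25·p_1·(x_1−5).
Substituting into the budget: x_1* = 5 + 2/3·(M − 5·p_1 − 20·p_2)/p_1, and x_2* = 20 + 1/3·(…)/p_2.
Discretionary income = 128 − 5·8 − 20·1.25 = 63; x_1* = 5 + 2/3·63/8 = 10.25.

x_1* = 10.25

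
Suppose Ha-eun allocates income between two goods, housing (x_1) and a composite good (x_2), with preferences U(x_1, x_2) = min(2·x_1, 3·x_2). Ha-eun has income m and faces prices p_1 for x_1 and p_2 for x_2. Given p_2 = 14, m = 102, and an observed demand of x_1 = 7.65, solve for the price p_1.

With perfect complements, no substitution: consume in ratio x_1:x_2 = 3:2.
Budget: p_1·x_1 + p_2·(2/3)·x_1 = m, so (3·p_1 + 2·p_2)·x_1 = 3·m.
Demand: x_1*(p_1,p_2,m) = 3·m/(3·p_1 + 2·p_2), x_2* = 2·m/(3·p_1 + 2·p_2).
Set x_1* = 7.65 in the demand function and solve for p_1: p_1 = 4.

p_1 = 4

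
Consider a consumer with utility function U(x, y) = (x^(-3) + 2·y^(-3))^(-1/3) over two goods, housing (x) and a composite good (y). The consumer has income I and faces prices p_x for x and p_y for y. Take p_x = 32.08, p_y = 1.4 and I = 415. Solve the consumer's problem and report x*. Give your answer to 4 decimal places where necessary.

x* = 11.6173

Numerically y/x = 2.601861, so x* = 415/(32.08 + 1.4·2.601861) = 11.6173.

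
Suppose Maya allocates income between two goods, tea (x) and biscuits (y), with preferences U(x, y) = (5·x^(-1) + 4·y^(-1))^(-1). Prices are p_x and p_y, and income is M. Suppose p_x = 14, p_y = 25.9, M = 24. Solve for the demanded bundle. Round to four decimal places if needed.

x* = 0.7734, y* = 0.5086

MU_x ∝ 5·x^(-2), MU_y ∝ 4·y^(-2), so MRS = (5/4)·(y/x)^(2) = p_x/p_y.
Solve for the ratio: y/x = [(4/5)·p_x/p_y]^(0.5).
Substitute y = (y/x)·x into the budget: x* = M/(p_x + p_y·(y/x)).
Numerically y/x = 0.657596, so x* = 24/(14 + 25.9·0.657596) = 0.7734 and y* = 0.657596·0.7734 = 0.5086.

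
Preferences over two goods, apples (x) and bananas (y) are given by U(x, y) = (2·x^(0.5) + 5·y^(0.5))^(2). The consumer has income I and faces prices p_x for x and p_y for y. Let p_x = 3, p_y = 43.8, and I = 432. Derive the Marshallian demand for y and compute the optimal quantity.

y* = 2.9565

MRS = MU_x/MU_y = (2/5)·(y/x)^(0.5). Set equal to p_x/p_y.
Solve for the ratio: y/x = [(5/2)·p_x/p_y]^(2).
Substitute y = (y/x)·x into the budget: x* = I/(p_x + p_y·(y/x)).
Numerically y/x = 0.029321, so x* = 432/(3 + 43.8·0.029321) = 100.8345 and y* = 0.029321·100.8345 = 2.9565.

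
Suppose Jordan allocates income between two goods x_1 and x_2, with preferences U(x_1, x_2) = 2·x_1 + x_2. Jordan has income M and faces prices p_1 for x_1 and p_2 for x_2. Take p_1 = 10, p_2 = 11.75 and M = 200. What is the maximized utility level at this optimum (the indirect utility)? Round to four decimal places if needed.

V = 40

Linear utility — the consumer picks whichever good has higher MU/price: 2/10 = 0.2 vs 1/11.75 = 0.0851.
x_1 gives more utility per dollar, so spend all income on x_1: x_1* = M/p_1, x_2* = 0.
Numerically: x_1* = 20, x_2* = 0.
Utility at the optimum: U(20, 0) = 40.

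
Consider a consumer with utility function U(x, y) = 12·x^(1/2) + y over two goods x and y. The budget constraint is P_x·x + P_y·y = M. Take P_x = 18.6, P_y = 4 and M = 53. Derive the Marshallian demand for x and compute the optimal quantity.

x* = 1.6649

Thus x* = (6·P_y/P_x)² — independent of M — with the rest of income spent on y.
Plugging in: x* = (6·4/18.6)² = 1.6649.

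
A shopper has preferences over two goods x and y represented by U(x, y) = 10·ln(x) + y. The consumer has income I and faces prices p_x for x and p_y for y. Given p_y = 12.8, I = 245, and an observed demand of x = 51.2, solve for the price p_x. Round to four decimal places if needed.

p_x = 2.5

MU_x = 10/x, MU_y = 1. Tangency: 10/x = p_x/p_y.
So x*(p_x,p_y) = 10·p_y/p_x, independent of income; and y* = (I − 10·p_y)/p_y.
Set x* = 51.2 in the demand function and solve for p_x: p_x = 2.5.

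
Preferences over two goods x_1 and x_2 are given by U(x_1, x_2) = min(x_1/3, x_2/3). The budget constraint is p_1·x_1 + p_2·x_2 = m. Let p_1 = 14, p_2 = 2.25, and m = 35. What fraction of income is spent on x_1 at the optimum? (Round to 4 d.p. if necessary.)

With perfect complements, no substitution: consume in ratio x_1:x_2 = 3:3.
Budget: p_1·x_1 + p_2·x_1 = m, so (3·p_1 + 3·p_2)·x_1 = 3·m.
Demand: x_1*(p_1,p_2,m) = 3·m/(3·p_1 + 3·p_2), x_2* = 3·m/(3·p_1 + 3·p_2).
Here 3·14 + 3·2.25 = 48.75, giving x_1* = 2.1538 and x_2* = 2.1538.
Expenditure on x_1: 14·2.1538 = 30.1538; share = 0.8615.

share on x_1 = 0.8615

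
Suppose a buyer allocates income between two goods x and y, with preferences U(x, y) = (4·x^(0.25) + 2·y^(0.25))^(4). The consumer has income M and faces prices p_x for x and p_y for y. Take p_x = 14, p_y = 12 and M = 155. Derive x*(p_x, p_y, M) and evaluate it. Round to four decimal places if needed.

Substitute y = (y/x)·x into the budget: x* = M/(p_x + p_y·(y/x)).
Numerically y/x = 0.487404, so x* = 155/(14 + 12·0.487404) = 7.809.

x* = 7.809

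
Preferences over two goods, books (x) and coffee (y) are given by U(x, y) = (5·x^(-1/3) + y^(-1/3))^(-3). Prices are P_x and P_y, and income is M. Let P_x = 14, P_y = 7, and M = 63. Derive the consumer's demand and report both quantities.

x* = 3.5957, y* = 1.8086

Numerically y/x = 0.502973, so x* = 63/(14 + 7·0.502973) = 3.5957 and y* = 0.502973·3.5957 = 1.8086.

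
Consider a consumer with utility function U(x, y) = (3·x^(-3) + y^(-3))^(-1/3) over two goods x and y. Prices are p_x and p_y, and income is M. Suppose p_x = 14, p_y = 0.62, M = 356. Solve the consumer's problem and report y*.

From the CES first-order condition, 3·(y/x)^(4) = p_x/p_y.
Solve for the ratio: y/x = [(1/3)·p_x/p_y]^(0.25).
With the ratio pinned down, the budget gives x* = M/(p_x + p_y·(y/x)) and y* = (y/x)·x*.
Numerically y/x = 1.656356, so x* = 356/(14 + 0.62·1.656356) = 23.6908 and y* = 1.656356·23.6908 = 39.2404.

y* = 39.2404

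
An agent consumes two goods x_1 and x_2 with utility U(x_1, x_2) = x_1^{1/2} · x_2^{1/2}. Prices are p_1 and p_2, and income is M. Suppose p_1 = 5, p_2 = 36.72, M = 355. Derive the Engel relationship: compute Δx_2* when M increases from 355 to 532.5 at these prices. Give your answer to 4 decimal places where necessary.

Tangency: MRS = x_2/x_1 = p_1/p_2.
Rearranging, p_2·x_2 = p_1·x_1. Substituting into the budget gives p_1·x_1·(1 + 1) = M.
Demand: x_1*(p_1,p_2,M) = 0.5·M/p_1 and x_2* = 0.5·M/p_2.
At p_1=5, p_2=36.72, M=355: x_2* = 0.5·355/36.72 = 4.8339.
At M' = 532.5: x_2* = 7.2508. Change: 7.2508 − 4.8339 = 2.4169.

Δx_2* = 2.4169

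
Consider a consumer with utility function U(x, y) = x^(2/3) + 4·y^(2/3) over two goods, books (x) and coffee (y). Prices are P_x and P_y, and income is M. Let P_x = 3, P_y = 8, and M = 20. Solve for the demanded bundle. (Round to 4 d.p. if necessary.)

x* = 0.6667, y* = 2.25

Substitute y = (y/x)·x into the budget: x* = M/(P_x + P_y·(y/x)).
Numerically y/x = 3.375, so x* = 20/(3 + 8·3.375) = 0.6667 and y* = 3.375·0.6667 = 2.25.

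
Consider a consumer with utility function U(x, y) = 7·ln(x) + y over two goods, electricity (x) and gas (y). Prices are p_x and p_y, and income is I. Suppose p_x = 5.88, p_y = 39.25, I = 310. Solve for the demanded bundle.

So x*(p_x,p_y) = 7·p_y/p_x, independent of income; and y* = (I − 7·p_y)/p_y.
At the given prices: x* = 7·39.25/5.88 = 46.7262, and y* = 0.8981.

x* = 46.7262, y* = 0.8981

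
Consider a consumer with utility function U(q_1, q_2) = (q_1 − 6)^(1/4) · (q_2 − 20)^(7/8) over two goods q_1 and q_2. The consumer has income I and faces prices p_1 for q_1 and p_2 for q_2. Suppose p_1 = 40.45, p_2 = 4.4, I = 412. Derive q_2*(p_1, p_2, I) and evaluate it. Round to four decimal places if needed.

Let q_1' = q_1−6, q_2' = q_2−20. MRS = (2/7)·q_2'/q_1' = p_1/p_2.
After buying the subsistence bundle (6, 20), a share 2/9 of the remaining income goes to q_1: q_1* = 6 + 2/9·(I − 6p_1 − 20p_2)/p_1.
Discretionary income = 412 − 6·40.45 − 20·4.4 = 81.3; q_2* = 20 + 7/9·81.3/4.4 = 34.3712.

q_2* = 34.3712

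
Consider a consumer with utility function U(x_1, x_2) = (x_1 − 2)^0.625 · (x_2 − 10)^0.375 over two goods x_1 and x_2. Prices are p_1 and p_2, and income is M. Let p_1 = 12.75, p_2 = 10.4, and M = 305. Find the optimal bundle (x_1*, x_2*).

x_1* = 10.6029, x_2* = 16.3281

MRS = (5/3)·(x_2−10)/(x_1−2). Tangency with p_1/p_2 gives x_2−10 = (3/5)·(p_1/p_2)·(x_1−2).
Substituting into the budget: x_1* = 2 + 0.625·(M − 2·p_1 − 10·p_2)/p_1, and x_2* = 10 + 0.375·(…)/p_2.
Discretionary income = 305 − 2·12.75 − 10·10.4 = 175.5; x_1* = 2 + 0.625·175.5/12.75 = 10.6029; x_2* = 10 + 0.375·175.5/10.4 = 16.3281.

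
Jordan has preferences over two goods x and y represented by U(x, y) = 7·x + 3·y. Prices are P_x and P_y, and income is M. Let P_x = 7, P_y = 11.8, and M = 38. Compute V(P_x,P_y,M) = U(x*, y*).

V = 38

Perfect substitutes: compare marginal utility per dollar. 7/P_x vs 3/P_y → 1 vs 0.2542.
x gives more utility per dollar, so spend all income on x: x* = M/P_x, y* = 0.
Numerically: x* = 5.4286, y* = 0.
Utility at the optimum: U(5.4286, 0) = 38.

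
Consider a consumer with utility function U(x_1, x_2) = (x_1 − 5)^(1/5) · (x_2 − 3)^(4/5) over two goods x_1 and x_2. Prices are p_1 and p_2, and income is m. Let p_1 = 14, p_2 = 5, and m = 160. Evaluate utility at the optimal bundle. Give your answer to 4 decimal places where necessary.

V = 7.4018

Let x_1' = x_1−5, x_2' = x_2−3. MRS = (1/4)·x_2'/x_1' = p_1/p_2.
Substituting into the budget: x_1* = 5 + 0.2·(m − 5·p_1 − 3·p_2)/p_1, and x_2* = 3 + 0.8·(…)/p_2.
Discretionary income = 160 − 5·14 − 3·5 = 75; x_1* = 5 + 0.2·75/14 = 6.0714; x_2* = 3 + 0.8·75/5 = 15.
Utility at the optimum: U(6.0714, 15) = 7.4018.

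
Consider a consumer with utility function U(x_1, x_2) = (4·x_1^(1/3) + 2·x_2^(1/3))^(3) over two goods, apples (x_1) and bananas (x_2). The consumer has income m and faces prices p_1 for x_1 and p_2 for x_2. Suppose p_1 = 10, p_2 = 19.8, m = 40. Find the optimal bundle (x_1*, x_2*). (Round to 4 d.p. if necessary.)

MRS = MU_x_1/MU_x_2 = 2·(x_2/x_1)^(2/3). Set equal to p_1/p_2.
Hence x_2/x_1 = ((1/2)·p_1/p_2)^(1/(2/3)), i.e. raised to the 1.5 power.
Substitute x_2 = (x_2/x_1)·x_1 into the budget: x_1* = m/(p_1 + p_2·(x_2/x_1)).
Numerically x_2/x_1 = 0.126899, so x_1* = 40/(10 + 19.8·0.126899) = 3.1968 and x_2* = 0.126899·3.1968 = 0.4057.

x_1* = 3.1968, x_2* = 0.4057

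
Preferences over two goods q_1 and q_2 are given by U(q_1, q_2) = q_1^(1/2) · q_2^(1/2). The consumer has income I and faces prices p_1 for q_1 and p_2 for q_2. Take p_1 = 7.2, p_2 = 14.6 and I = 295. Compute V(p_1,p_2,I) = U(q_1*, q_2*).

MU_q_1/MU_q_2 = (0.5·q_2)/(0.5·q_1); tangency sets this equal to p_1/p_2.
Rearranging, p_2·q_2 = p_1·q_1. Substituting into the budget gives p_1·q_1·(1 + 1) = I.
Demand: q_1*(p_1,p_2,I) = 0.5·I/p_1 and q_2* = 0.5·I/p_2.
At p_1=7.2, p_2=14.6, I=295: q_1* = 0.5·295/7.2 = 20.4861, q_2* = 10.1027.
Utility at the optimum: U(20.4861, 10.1027) = 14.3863.

V = 14.3863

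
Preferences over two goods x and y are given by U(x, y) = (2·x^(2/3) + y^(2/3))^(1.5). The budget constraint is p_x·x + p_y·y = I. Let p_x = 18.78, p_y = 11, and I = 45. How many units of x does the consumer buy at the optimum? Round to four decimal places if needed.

MRS = MU_x/MU_y = 2·(y/x)^(1/3). Set equal to p_x/p_y.
Solve for the ratio: y/x = [(1/2)·p_x/p_y]^(3).
With the ratio pinned down, the budget gives x* = I/(p_x + p_y·(y/x)) and y* = (y/x)·x*.
Numerically y/x = 0.622041, so x* = 45/(18.78 + 11·0.622041) = 1.7563.

x* = 1.7563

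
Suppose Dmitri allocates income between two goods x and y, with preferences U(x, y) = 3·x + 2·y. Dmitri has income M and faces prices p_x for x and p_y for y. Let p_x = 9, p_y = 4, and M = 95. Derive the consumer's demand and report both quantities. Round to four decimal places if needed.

y gives more utility per dollar, so spend all income on y: y* = M/p_y, x* = 0.
Numerically: x* = 0, y* = 23.75.

x* = 0, y* = 23.75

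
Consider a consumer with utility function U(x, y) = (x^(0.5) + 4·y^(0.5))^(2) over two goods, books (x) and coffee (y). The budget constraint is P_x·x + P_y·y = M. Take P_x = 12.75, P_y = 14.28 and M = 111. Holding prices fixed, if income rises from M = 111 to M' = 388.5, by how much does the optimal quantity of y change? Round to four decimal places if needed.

Δy* = 18.1615

MU_x ∝ x^(-0.5), MU_y ∝ 4·y^(-0.5), so MRS = (1/4)·(y/x)^(0.5) = P_x/P_y.
Solve for the ratio: y/x = [4·P_x/P_y]^(2).
Substitute y = (y/x)·x into the budget: x* = M/(P_x + P_y·(y/x)).
Numerically y/x = 12.755102, so x* = 111/(12.75 + 14.28·12.755102) = 0.5695 and y* = 12.755102·0.5695 = 7.2646.
At M' = 388.5: y* = 25.4261. Change: 25.4261 − 7.2646 = 18.1615.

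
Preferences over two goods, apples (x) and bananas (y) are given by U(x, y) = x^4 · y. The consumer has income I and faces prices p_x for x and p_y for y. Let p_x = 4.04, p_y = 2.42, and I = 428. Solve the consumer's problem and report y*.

MU_x/MU_y = (4·y)/(x); tangency sets this equal to p_x/p_y.
Rearranging, p_y·y = (1/4)·p_x·x. Substituting into the budget gives p_x·x·(1 + (1/4)) = I.
Demand: x*(p_x,p_y,I) = 0.8·I/p_x and y* = 0.2·I/p_y.
At p_x=4.04, p_y=2.42, I=428: y* = 0.2·428/2.42 = 35.3719.

y* = 35.3719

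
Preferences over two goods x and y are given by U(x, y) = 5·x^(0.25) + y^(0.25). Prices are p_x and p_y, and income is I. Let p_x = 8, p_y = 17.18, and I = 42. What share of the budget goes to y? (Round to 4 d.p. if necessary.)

With the ratio pinned down, the budget gives x* = I/(p_x + p_y·(y/x)) and y* = (y/x)·x*.
Numerically y/x = 0.042215, so x* = 42/(8 + 17.18·0.042215) = 4.8136 and y* = 0.042215·4.8136 = 0.2032.
Expenditure on y: 17.18·0.2032 = 3.4911; share = 0.0831.

share on y = 0.0831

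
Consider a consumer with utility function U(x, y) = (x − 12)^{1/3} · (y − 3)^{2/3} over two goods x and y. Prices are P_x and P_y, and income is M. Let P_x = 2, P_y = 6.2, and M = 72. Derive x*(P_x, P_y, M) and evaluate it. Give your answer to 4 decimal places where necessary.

This is Cobb-Douglas in (x−12, y−3): tangency gives 1/3·P_y·(y−3) = 2/3·P_x·(x−12).
After buying the subsistence bundle (12, 3), a share 1/3 of the remaining income goes to x: x* = 12 + 1/3·(M − 12P_x − 3P_y)/P_x.
Discretionary income = 72 − 12·2 − 3·6.2 = 29.4; x* = 12 + 1/3·29.4/2 = 16.9.

x* = 16.9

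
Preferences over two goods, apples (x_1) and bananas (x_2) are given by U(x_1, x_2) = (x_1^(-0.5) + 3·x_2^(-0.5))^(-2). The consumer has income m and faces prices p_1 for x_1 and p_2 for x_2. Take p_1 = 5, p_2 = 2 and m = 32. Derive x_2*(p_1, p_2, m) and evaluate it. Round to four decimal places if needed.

x_2* = 9.6824

MRS = MU_x_1/MU_x_2 = (1/3)·(x_2/x_1)^(1.5). Set equal to p_1/p_2.
Solve for the ratio: x_2/x_1 = [3·p_1/p_2]^(2/3).
With the ratio pinned down, the budget gives x_1* = m/(p_1 + p_2·(x_2/x_1)) and x_2* = (x_2/x_1)·x_1*.
Numerically x_2/x_1 = 3.831547, so x_1* = 32/(5 + 2·3.831547) = 2.527 and x_2* = 3.831547·2.527 = 9.6824.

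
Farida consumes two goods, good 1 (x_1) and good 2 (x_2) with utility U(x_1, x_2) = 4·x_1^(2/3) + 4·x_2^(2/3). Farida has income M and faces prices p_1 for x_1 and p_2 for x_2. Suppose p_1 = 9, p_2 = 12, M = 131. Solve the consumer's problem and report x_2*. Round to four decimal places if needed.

From the CES first-order condition, (x_2/x_1)^(1/3) = p_1/p_2.
Hence x_2/x_1 = (p_1/p_2)^(1/(1/3)), i.e. raised to the 3 power.
With the ratio pinned down, the budget gives x_1* = M/(p_1 + p_2·(x_2/x_1)) and x_2* = (x_2/x_1)·x_1*.
Numerically x_2/x_1 = 0.421875, so x_1* = 131/(9 + 12·0.421875) = 9.3156 and x_2* = 0.421875·9.3156 = 3.93.

x_2* = 3.93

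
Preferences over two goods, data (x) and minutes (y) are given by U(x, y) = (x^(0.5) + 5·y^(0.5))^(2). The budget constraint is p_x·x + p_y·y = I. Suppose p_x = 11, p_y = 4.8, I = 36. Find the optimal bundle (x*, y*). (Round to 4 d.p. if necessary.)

x* = 0.0561, y* = 7.3713

MU_x ∝ x^(-0.5), MU_y ∝ 5·y^(-0.5), so MRS = (1/5)·(y/x)^(0.5) = p_x/p_y.
Hence y/x = (5·p_x/p_y)^(1/(0.5)), i.e. raised to the 2 power.
With the ratio pinned down, the budget gives x* = I/(p_x + p_y·(y/x)) and y* = (y/x)·x*.
Numerically y/x = 131.293403, so x* = 36/(11 + 4.8·131.293403) = 0.0561 and y* = 131.293403·0.0561 = 7.3713.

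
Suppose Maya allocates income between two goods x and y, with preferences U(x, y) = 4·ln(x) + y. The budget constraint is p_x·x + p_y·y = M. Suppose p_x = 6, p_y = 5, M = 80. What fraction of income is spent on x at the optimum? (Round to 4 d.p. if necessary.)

Set MRS = p_x/p_y: (4/x)/1 = p_x/p_y.
So x*(p_x,p_y) = 4·p_y/p_x, independent of income; and y* = (M − 4·p_y)/p_y.
At the given prices: x* = 4·5/6 = 3.3333, and y* = 12.
Expenditure on x: 6·3.3333 = 20; share = 0.25.

share on x = 0.25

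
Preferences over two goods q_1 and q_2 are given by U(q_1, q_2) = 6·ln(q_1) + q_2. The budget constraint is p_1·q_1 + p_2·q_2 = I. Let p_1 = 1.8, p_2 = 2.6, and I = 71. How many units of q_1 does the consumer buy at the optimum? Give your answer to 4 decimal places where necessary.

q_1* = 8.6667

At the given prices: q_1* = 6·2.6/1.8 = 8.6667.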